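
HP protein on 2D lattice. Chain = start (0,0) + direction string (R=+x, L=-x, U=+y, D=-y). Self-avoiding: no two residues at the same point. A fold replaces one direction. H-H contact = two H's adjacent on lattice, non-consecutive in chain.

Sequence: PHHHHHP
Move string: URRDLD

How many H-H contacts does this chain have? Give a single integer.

Positions: [(0, 0), (0, 1), (1, 1), (2, 1), (2, 0), (1, 0), (1, -1)]
H-H contact: residue 2 @(1,1) - residue 5 @(1, 0)

Answer: 1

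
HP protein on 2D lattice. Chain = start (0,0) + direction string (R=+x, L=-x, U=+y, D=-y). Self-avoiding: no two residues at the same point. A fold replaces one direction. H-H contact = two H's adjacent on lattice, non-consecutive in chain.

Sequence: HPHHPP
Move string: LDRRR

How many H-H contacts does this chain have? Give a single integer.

Positions: [(0, 0), (-1, 0), (-1, -1), (0, -1), (1, -1), (2, -1)]
H-H contact: residue 0 @(0,0) - residue 3 @(0, -1)

Answer: 1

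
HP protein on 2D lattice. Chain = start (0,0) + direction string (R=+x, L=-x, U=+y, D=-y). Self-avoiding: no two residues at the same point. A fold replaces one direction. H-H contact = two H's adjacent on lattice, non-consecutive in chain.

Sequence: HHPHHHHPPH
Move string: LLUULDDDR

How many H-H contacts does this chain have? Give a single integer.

Positions: [(0, 0), (-1, 0), (-2, 0), (-2, 1), (-2, 2), (-3, 2), (-3, 1), (-3, 0), (-3, -1), (-2, -1)]
H-H contact: residue 3 @(-2,1) - residue 6 @(-3, 1)

Answer: 1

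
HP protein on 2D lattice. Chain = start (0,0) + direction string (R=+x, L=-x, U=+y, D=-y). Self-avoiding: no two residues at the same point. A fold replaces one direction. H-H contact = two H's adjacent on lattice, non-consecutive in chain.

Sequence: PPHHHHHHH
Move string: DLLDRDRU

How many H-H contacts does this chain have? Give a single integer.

Positions: [(0, 0), (0, -1), (-1, -1), (-2, -1), (-2, -2), (-1, -2), (-1, -3), (0, -3), (0, -2)]
H-H contact: residue 2 @(-1,-1) - residue 5 @(-1, -2)
H-H contact: residue 5 @(-1,-2) - residue 8 @(0, -2)

Answer: 2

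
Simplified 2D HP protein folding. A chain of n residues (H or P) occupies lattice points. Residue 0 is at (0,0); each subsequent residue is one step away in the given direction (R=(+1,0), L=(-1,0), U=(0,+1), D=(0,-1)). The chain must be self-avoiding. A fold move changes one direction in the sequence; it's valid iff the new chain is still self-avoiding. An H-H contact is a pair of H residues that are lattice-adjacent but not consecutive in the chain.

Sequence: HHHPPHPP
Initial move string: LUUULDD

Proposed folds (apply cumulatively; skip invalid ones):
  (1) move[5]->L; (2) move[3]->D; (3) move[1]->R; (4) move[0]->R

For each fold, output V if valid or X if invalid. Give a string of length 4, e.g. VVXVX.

Answer: VXXV

Derivation:
Initial: LUUULDD -> [(0, 0), (-1, 0), (-1, 1), (-1, 2), (-1, 3), (-2, 3), (-2, 2), (-2, 1)]
Fold 1: move[5]->L => LUUULLD VALID
Fold 2: move[3]->D => LUUDLLD INVALID (collision), skipped
Fold 3: move[1]->R => LRUULLD INVALID (collision), skipped
Fold 4: move[0]->R => RUUULLD VALID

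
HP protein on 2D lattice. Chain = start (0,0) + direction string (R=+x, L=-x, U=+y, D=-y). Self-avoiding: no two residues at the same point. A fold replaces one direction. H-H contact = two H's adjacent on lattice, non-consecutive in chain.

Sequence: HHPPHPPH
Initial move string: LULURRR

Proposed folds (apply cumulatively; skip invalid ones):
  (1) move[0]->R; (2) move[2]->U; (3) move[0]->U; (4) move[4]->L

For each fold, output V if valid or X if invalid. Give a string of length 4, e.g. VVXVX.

Answer: VVVX

Derivation:
Initial: LULURRR -> [(0, 0), (-1, 0), (-1, 1), (-2, 1), (-2, 2), (-1, 2), (0, 2), (1, 2)]
Fold 1: move[0]->R => RULURRR VALID
Fold 2: move[2]->U => RUUURRR VALID
Fold 3: move[0]->U => UUUURRR VALID
Fold 4: move[4]->L => UUUULRR INVALID (collision), skipped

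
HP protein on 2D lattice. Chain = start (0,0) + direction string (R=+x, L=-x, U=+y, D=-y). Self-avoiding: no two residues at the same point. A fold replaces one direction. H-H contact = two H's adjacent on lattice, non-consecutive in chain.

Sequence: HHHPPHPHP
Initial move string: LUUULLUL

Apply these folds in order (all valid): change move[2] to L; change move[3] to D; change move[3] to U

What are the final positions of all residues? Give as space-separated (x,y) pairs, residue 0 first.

Answer: (0,0) (-1,0) (-1,1) (-2,1) (-2,2) (-3,2) (-4,2) (-4,3) (-5,3)

Derivation:
Initial moves: LUUULLUL
Fold: move[2]->L => LULULLUL (positions: [(0, 0), (-1, 0), (-1, 1), (-2, 1), (-2, 2), (-3, 2), (-4, 2), (-4, 3), (-5, 3)])
Fold: move[3]->D => LULDLLUL (positions: [(0, 0), (-1, 0), (-1, 1), (-2, 1), (-2, 0), (-3, 0), (-4, 0), (-4, 1), (-5, 1)])
Fold: move[3]->U => LULULLUL (positions: [(0, 0), (-1, 0), (-1, 1), (-2, 1), (-2, 2), (-3, 2), (-4, 2), (-4, 3), (-5, 3)])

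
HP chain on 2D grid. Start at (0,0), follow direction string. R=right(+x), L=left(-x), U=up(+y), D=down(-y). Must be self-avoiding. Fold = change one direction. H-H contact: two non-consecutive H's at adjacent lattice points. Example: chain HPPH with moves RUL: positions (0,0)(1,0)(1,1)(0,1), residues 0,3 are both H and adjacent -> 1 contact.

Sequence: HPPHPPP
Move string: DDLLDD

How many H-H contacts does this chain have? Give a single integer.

Answer: 0

Derivation:
Positions: [(0, 0), (0, -1), (0, -2), (-1, -2), (-2, -2), (-2, -3), (-2, -4)]
No H-H contacts found.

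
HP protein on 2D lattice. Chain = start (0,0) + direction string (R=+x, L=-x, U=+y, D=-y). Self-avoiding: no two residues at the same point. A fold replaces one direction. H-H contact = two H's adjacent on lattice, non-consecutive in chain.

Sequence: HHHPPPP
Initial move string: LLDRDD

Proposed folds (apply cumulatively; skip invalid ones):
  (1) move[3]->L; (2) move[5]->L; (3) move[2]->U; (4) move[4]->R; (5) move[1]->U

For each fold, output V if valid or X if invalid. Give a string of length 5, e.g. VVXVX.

Initial: LLDRDD -> [(0, 0), (-1, 0), (-2, 0), (-2, -1), (-1, -1), (-1, -2), (-1, -3)]
Fold 1: move[3]->L => LLDLDD VALID
Fold 2: move[5]->L => LLDLDL VALID
Fold 3: move[2]->U => LLULDL VALID
Fold 4: move[4]->R => LLULRL INVALID (collision), skipped
Fold 5: move[1]->U => LUULDL VALID

Answer: VVVXV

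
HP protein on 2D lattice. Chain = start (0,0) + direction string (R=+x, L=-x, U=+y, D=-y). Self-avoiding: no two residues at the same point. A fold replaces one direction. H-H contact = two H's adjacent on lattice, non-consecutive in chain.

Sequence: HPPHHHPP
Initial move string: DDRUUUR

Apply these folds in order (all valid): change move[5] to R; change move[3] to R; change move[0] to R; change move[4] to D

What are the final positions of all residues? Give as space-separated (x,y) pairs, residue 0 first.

Initial moves: DDRUUUR
Fold: move[5]->R => DDRUURR (positions: [(0, 0), (0, -1), (0, -2), (1, -2), (1, -1), (1, 0), (2, 0), (3, 0)])
Fold: move[3]->R => DDRRURR (positions: [(0, 0), (0, -1), (0, -2), (1, -2), (2, -2), (2, -1), (3, -1), (4, -1)])
Fold: move[0]->R => RDRRURR (positions: [(0, 0), (1, 0), (1, -1), (2, -1), (3, -1), (3, 0), (4, 0), (5, 0)])
Fold: move[4]->D => RDRRDRR (positions: [(0, 0), (1, 0), (1, -1), (2, -1), (3, -1), (3, -2), (4, -2), (5, -2)])

Answer: (0,0) (1,0) (1,-1) (2,-1) (3,-1) (3,-2) (4,-2) (5,-2)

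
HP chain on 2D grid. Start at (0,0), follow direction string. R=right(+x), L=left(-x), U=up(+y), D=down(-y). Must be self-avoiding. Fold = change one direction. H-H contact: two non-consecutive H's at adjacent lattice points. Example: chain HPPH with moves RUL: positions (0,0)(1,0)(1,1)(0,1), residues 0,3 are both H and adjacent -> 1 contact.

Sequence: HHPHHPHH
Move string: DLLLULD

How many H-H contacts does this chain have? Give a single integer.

Positions: [(0, 0), (0, -1), (-1, -1), (-2, -1), (-3, -1), (-3, 0), (-4, 0), (-4, -1)]
H-H contact: residue 4 @(-3,-1) - residue 7 @(-4, -1)

Answer: 1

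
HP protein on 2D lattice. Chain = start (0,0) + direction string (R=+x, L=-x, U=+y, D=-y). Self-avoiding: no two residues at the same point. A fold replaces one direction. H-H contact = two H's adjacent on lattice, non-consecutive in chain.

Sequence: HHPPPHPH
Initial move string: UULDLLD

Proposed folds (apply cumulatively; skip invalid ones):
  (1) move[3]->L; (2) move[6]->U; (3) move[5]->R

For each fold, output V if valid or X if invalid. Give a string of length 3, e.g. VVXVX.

Initial: UULDLLD -> [(0, 0), (0, 1), (0, 2), (-1, 2), (-1, 1), (-2, 1), (-3, 1), (-3, 0)]
Fold 1: move[3]->L => UULLLLD VALID
Fold 2: move[6]->U => UULLLLU VALID
Fold 3: move[5]->R => UULLLRU INVALID (collision), skipped

Answer: VVX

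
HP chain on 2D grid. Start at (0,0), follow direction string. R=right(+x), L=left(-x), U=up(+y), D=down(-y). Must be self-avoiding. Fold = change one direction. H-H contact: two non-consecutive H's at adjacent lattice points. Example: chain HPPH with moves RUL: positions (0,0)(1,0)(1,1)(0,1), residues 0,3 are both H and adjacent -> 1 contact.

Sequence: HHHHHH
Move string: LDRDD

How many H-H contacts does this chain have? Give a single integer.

Positions: [(0, 0), (-1, 0), (-1, -1), (0, -1), (0, -2), (0, -3)]
H-H contact: residue 0 @(0,0) - residue 3 @(0, -1)

Answer: 1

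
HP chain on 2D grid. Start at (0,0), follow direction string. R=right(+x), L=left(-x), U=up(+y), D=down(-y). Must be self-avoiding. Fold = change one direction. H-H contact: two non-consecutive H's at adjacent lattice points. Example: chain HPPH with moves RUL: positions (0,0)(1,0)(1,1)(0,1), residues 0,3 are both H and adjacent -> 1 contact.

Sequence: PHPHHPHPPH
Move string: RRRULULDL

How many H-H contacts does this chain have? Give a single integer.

Positions: [(0, 0), (1, 0), (2, 0), (3, 0), (3, 1), (2, 1), (2, 2), (1, 2), (1, 1), (0, 1)]
No H-H contacts found.

Answer: 0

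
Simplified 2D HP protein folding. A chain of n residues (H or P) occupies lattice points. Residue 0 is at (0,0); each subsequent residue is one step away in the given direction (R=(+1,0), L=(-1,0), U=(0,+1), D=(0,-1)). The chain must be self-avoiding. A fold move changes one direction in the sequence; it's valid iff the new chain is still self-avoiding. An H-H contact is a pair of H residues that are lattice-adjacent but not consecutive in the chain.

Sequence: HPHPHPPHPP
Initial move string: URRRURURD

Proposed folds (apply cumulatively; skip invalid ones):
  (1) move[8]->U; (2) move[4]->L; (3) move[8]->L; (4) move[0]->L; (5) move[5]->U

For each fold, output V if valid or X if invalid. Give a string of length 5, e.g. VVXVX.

Answer: VXXXV

Derivation:
Initial: URRRURURD -> [(0, 0), (0, 1), (1, 1), (2, 1), (3, 1), (3, 2), (4, 2), (4, 3), (5, 3), (5, 2)]
Fold 1: move[8]->U => URRRURURU VALID
Fold 2: move[4]->L => URRRLRURU INVALID (collision), skipped
Fold 3: move[8]->L => URRRURURL INVALID (collision), skipped
Fold 4: move[0]->L => LRRRURURU INVALID (collision), skipped
Fold 5: move[5]->U => URRRUUURU VALID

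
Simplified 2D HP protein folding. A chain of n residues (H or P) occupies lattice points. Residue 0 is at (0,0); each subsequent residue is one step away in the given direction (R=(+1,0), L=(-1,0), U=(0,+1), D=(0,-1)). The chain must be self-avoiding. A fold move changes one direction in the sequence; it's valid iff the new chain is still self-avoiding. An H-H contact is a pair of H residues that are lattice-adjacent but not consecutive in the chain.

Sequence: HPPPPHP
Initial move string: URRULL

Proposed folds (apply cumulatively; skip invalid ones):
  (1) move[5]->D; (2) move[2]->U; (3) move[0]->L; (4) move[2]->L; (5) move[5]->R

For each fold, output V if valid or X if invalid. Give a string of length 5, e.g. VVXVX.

Initial: URRULL -> [(0, 0), (0, 1), (1, 1), (2, 1), (2, 2), (1, 2), (0, 2)]
Fold 1: move[5]->D => URRULD INVALID (collision), skipped
Fold 2: move[2]->U => URUULL VALID
Fold 3: move[0]->L => LRUULL INVALID (collision), skipped
Fold 4: move[2]->L => URLULL INVALID (collision), skipped
Fold 5: move[5]->R => URUULR INVALID (collision), skipped

Answer: XVXXX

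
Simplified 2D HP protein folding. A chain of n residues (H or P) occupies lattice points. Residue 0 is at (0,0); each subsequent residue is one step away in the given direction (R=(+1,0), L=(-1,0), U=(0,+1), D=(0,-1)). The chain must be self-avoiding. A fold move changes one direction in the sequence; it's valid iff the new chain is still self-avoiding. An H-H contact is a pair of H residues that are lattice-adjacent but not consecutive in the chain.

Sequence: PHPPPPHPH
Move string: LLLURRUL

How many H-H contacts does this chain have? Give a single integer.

Positions: [(0, 0), (-1, 0), (-2, 0), (-3, 0), (-3, 1), (-2, 1), (-1, 1), (-1, 2), (-2, 2)]
H-H contact: residue 1 @(-1,0) - residue 6 @(-1, 1)

Answer: 1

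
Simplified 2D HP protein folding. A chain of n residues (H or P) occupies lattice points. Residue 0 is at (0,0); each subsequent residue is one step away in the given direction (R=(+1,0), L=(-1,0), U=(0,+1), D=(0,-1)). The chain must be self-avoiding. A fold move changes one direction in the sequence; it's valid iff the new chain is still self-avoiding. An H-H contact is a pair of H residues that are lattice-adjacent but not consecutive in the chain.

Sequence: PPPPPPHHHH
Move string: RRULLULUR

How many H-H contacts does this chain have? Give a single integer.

Positions: [(0, 0), (1, 0), (2, 0), (2, 1), (1, 1), (0, 1), (0, 2), (-1, 2), (-1, 3), (0, 3)]
H-H contact: residue 6 @(0,2) - residue 9 @(0, 3)

Answer: 1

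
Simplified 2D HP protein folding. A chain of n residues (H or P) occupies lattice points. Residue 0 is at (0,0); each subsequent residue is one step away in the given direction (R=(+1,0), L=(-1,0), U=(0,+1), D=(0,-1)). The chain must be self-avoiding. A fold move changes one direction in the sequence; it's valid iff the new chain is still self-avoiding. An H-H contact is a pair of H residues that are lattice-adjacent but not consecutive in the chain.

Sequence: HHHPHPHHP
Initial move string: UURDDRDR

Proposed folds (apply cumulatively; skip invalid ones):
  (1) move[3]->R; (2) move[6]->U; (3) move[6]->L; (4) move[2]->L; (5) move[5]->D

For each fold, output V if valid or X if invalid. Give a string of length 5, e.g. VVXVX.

Initial: UURDDRDR -> [(0, 0), (0, 1), (0, 2), (1, 2), (1, 1), (1, 0), (2, 0), (2, -1), (3, -1)]
Fold 1: move[3]->R => UURRDRDR VALID
Fold 2: move[6]->U => UURRDRUR VALID
Fold 3: move[6]->L => UURRDRLR INVALID (collision), skipped
Fold 4: move[2]->L => UULRDRUR INVALID (collision), skipped
Fold 5: move[5]->D => UURRDDUR INVALID (collision), skipped

Answer: VVXXX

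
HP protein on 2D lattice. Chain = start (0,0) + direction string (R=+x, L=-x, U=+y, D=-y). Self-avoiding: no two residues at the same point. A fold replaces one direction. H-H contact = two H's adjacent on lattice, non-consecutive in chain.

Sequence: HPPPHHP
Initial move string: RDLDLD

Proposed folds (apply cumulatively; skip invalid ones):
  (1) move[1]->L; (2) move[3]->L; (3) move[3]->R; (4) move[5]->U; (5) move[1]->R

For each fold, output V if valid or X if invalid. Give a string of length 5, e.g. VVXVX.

Initial: RDLDLD -> [(0, 0), (1, 0), (1, -1), (0, -1), (0, -2), (-1, -2), (-1, -3)]
Fold 1: move[1]->L => RLLDLD INVALID (collision), skipped
Fold 2: move[3]->L => RDLLLD VALID
Fold 3: move[3]->R => RDLRLD INVALID (collision), skipped
Fold 4: move[5]->U => RDLLLU VALID
Fold 5: move[1]->R => RRLLLU INVALID (collision), skipped

Answer: XVXVX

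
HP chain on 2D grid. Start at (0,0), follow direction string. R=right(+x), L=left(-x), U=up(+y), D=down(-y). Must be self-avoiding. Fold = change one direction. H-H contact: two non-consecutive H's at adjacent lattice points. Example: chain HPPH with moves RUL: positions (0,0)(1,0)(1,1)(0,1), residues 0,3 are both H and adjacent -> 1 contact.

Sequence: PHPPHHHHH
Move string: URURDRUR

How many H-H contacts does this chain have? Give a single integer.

Answer: 1

Derivation:
Positions: [(0, 0), (0, 1), (1, 1), (1, 2), (2, 2), (2, 1), (3, 1), (3, 2), (4, 2)]
H-H contact: residue 4 @(2,2) - residue 7 @(3, 2)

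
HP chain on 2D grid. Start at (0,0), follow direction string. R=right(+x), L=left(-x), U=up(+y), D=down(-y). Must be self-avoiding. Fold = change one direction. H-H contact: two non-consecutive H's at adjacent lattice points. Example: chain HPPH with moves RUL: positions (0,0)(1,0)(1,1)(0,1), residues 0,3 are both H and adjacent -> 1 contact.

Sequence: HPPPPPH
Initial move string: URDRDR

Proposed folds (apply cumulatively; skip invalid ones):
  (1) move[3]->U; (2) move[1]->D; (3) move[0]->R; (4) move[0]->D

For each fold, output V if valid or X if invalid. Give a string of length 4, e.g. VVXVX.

Answer: XXVV

Derivation:
Initial: URDRDR -> [(0, 0), (0, 1), (1, 1), (1, 0), (2, 0), (2, -1), (3, -1)]
Fold 1: move[3]->U => URDUDR INVALID (collision), skipped
Fold 2: move[1]->D => UDDRDR INVALID (collision), skipped
Fold 3: move[0]->R => RRDRDR VALID
Fold 4: move[0]->D => DRDRDR VALID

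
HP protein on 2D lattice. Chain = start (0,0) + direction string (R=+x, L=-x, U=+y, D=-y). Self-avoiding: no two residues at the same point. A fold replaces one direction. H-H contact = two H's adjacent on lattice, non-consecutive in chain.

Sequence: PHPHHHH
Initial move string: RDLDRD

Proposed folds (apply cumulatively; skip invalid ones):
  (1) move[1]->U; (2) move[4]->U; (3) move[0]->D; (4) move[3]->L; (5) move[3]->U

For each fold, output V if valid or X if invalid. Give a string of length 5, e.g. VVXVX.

Initial: RDLDRD -> [(0, 0), (1, 0), (1, -1), (0, -1), (0, -2), (1, -2), (1, -3)]
Fold 1: move[1]->U => RULDRD INVALID (collision), skipped
Fold 2: move[4]->U => RDLDUD INVALID (collision), skipped
Fold 3: move[0]->D => DDLDRD VALID
Fold 4: move[3]->L => DDLLRD INVALID (collision), skipped
Fold 5: move[3]->U => DDLURD INVALID (collision), skipped

Answer: XXVXX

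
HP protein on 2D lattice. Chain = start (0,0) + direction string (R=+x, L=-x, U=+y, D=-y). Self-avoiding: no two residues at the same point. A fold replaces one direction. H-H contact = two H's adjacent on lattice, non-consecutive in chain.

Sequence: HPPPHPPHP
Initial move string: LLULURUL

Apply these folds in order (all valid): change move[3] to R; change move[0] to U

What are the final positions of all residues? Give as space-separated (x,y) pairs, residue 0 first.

Answer: (0,0) (0,1) (-1,1) (-1,2) (0,2) (0,3) (1,3) (1,4) (0,4)

Derivation:
Initial moves: LLULURUL
Fold: move[3]->R => LLURURUL (positions: [(0, 0), (-1, 0), (-2, 0), (-2, 1), (-1, 1), (-1, 2), (0, 2), (0, 3), (-1, 3)])
Fold: move[0]->U => ULURURUL (positions: [(0, 0), (0, 1), (-1, 1), (-1, 2), (0, 2), (0, 3), (1, 3), (1, 4), (0, 4)])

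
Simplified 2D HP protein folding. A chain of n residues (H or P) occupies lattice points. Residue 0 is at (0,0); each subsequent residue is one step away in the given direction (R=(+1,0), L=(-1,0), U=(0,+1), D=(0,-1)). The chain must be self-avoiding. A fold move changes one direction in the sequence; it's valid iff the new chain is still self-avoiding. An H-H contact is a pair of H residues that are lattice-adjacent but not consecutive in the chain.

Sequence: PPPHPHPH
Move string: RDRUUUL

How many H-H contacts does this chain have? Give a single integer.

Positions: [(0, 0), (1, 0), (1, -1), (2, -1), (2, 0), (2, 1), (2, 2), (1, 2)]
No H-H contacts found.

Answer: 0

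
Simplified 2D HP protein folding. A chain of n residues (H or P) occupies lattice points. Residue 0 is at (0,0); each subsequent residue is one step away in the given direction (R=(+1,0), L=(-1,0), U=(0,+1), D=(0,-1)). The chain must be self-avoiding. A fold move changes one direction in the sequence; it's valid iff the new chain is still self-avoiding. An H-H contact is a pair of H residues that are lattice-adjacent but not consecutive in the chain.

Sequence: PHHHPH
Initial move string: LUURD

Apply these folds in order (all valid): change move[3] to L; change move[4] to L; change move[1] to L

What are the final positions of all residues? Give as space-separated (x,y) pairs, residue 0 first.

Answer: (0,0) (-1,0) (-2,0) (-2,1) (-3,1) (-4,1)

Derivation:
Initial moves: LUURD
Fold: move[3]->L => LUULD (positions: [(0, 0), (-1, 0), (-1, 1), (-1, 2), (-2, 2), (-2, 1)])
Fold: move[4]->L => LUULL (positions: [(0, 0), (-1, 0), (-1, 1), (-1, 2), (-2, 2), (-3, 2)])
Fold: move[1]->L => LLULL (positions: [(0, 0), (-1, 0), (-2, 0), (-2, 1), (-3, 1), (-4, 1)])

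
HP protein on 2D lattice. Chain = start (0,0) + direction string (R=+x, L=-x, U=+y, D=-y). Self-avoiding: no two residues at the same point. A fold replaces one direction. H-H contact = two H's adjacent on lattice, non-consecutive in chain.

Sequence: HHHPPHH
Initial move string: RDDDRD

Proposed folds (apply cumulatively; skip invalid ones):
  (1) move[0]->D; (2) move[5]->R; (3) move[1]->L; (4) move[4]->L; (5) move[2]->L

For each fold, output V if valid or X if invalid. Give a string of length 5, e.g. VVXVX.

Initial: RDDDRD -> [(0, 0), (1, 0), (1, -1), (1, -2), (1, -3), (2, -3), (2, -4)]
Fold 1: move[0]->D => DDDDRD VALID
Fold 2: move[5]->R => DDDDRR VALID
Fold 3: move[1]->L => DLDDRR VALID
Fold 4: move[4]->L => DLDDLR INVALID (collision), skipped
Fold 5: move[2]->L => DLLDRR VALID

Answer: VVVXV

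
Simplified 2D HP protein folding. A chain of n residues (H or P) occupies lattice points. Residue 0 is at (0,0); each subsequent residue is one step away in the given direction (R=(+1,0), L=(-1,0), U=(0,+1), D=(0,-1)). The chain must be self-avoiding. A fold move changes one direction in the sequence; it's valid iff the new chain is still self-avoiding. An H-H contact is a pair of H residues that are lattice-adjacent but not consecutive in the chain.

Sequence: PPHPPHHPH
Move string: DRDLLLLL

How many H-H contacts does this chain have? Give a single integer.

Positions: [(0, 0), (0, -1), (1, -1), (1, -2), (0, -2), (-1, -2), (-2, -2), (-3, -2), (-4, -2)]
No H-H contacts found.

Answer: 0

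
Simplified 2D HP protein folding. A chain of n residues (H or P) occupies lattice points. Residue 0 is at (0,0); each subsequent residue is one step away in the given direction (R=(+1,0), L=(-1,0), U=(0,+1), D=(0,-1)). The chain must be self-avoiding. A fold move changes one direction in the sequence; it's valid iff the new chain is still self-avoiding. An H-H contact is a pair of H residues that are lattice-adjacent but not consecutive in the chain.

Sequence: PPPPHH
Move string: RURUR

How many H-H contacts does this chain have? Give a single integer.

Positions: [(0, 0), (1, 0), (1, 1), (2, 1), (2, 2), (3, 2)]
No H-H contacts found.

Answer: 0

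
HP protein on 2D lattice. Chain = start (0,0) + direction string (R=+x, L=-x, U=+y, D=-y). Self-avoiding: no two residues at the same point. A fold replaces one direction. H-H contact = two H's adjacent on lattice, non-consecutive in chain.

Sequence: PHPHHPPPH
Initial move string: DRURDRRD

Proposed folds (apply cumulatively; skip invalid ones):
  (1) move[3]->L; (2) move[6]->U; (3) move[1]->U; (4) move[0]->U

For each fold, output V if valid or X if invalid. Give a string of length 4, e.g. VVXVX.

Answer: XXXV

Derivation:
Initial: DRURDRRD -> [(0, 0), (0, -1), (1, -1), (1, 0), (2, 0), (2, -1), (3, -1), (4, -1), (4, -2)]
Fold 1: move[3]->L => DRULDRRD INVALID (collision), skipped
Fold 2: move[6]->U => DRURDRUD INVALID (collision), skipped
Fold 3: move[1]->U => DUURDRRD INVALID (collision), skipped
Fold 4: move[0]->U => URURDRRD VALID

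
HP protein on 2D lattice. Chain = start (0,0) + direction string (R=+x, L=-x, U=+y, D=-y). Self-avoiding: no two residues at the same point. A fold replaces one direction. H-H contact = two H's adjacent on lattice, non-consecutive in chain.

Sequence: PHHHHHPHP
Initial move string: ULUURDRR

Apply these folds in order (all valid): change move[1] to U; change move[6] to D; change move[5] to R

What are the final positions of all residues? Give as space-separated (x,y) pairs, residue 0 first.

Answer: (0,0) (0,1) (0,2) (0,3) (0,4) (1,4) (2,4) (2,3) (3,3)

Derivation:
Initial moves: ULUURDRR
Fold: move[1]->U => UUUURDRR (positions: [(0, 0), (0, 1), (0, 2), (0, 3), (0, 4), (1, 4), (1, 3), (2, 3), (3, 3)])
Fold: move[6]->D => UUUURDDR (positions: [(0, 0), (0, 1), (0, 2), (0, 3), (0, 4), (1, 4), (1, 3), (1, 2), (2, 2)])
Fold: move[5]->R => UUUURRDR (positions: [(0, 0), (0, 1), (0, 2), (0, 3), (0, 4), (1, 4), (2, 4), (2, 3), (3, 3)])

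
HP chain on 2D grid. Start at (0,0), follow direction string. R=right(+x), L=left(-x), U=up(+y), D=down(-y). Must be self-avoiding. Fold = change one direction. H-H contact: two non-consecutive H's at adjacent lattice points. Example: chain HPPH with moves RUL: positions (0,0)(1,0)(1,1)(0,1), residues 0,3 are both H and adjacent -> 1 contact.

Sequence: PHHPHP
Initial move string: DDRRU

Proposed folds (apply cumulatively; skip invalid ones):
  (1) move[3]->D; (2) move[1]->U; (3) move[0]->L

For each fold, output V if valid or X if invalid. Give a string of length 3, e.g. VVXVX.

Answer: XXV

Derivation:
Initial: DDRRU -> [(0, 0), (0, -1), (0, -2), (1, -2), (2, -2), (2, -1)]
Fold 1: move[3]->D => DDRDU INVALID (collision), skipped
Fold 2: move[1]->U => DURRU INVALID (collision), skipped
Fold 3: move[0]->L => LDRRU VALID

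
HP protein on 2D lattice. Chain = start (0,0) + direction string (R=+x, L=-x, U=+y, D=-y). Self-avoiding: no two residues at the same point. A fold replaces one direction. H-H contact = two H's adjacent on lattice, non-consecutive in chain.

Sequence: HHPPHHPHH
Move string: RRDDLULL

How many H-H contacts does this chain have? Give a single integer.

Answer: 1

Derivation:
Positions: [(0, 0), (1, 0), (2, 0), (2, -1), (2, -2), (1, -2), (1, -1), (0, -1), (-1, -1)]
H-H contact: residue 0 @(0,0) - residue 7 @(0, -1)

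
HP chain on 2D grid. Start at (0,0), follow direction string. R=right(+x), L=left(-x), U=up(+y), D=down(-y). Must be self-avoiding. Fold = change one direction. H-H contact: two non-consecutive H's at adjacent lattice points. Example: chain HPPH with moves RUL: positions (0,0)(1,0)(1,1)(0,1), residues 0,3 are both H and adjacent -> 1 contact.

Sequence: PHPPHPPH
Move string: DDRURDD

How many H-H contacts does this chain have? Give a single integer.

Answer: 1

Derivation:
Positions: [(0, 0), (0, -1), (0, -2), (1, -2), (1, -1), (2, -1), (2, -2), (2, -3)]
H-H contact: residue 1 @(0,-1) - residue 4 @(1, -1)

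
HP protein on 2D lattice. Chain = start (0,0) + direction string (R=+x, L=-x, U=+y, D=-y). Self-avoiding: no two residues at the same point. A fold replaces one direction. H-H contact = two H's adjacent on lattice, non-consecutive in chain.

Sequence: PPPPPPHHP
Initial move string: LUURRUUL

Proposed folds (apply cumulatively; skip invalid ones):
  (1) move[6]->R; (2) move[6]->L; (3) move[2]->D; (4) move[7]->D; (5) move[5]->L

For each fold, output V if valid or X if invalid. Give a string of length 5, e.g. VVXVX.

Answer: XVXXX

Derivation:
Initial: LUURRUUL -> [(0, 0), (-1, 0), (-1, 1), (-1, 2), (0, 2), (1, 2), (1, 3), (1, 4), (0, 4)]
Fold 1: move[6]->R => LUURRURL INVALID (collision), skipped
Fold 2: move[6]->L => LUURRULL VALID
Fold 3: move[2]->D => LUDRRULL INVALID (collision), skipped
Fold 4: move[7]->D => LUURRULD INVALID (collision), skipped
Fold 5: move[5]->L => LUURRLLL INVALID (collision), skipped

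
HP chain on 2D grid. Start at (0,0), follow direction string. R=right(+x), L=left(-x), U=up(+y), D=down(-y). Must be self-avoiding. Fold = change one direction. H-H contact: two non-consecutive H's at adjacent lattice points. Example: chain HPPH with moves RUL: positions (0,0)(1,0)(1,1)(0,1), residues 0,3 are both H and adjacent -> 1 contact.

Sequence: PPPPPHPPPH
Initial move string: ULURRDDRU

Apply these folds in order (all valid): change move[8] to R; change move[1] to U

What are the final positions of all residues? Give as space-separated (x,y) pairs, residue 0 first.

Initial moves: ULURRDDRU
Fold: move[8]->R => ULURRDDRR (positions: [(0, 0), (0, 1), (-1, 1), (-1, 2), (0, 2), (1, 2), (1, 1), (1, 0), (2, 0), (3, 0)])
Fold: move[1]->U => UUURRDDRR (positions: [(0, 0), (0, 1), (0, 2), (0, 3), (1, 3), (2, 3), (2, 2), (2, 1), (3, 1), (4, 1)])

Answer: (0,0) (0,1) (0,2) (0,3) (1,3) (2,3) (2,2) (2,1) (3,1) (4,1)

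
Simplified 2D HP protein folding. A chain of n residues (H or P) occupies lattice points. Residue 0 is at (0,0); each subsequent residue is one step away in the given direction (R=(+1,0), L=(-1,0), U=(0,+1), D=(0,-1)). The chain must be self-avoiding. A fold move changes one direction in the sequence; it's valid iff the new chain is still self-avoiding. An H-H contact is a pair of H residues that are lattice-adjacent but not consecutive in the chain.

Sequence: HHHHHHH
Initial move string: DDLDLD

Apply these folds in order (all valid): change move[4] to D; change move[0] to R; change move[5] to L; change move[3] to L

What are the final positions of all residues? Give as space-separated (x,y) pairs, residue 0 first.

Initial moves: DDLDLD
Fold: move[4]->D => DDLDDD (positions: [(0, 0), (0, -1), (0, -2), (-1, -2), (-1, -3), (-1, -4), (-1, -5)])
Fold: move[0]->R => RDLDDD (positions: [(0, 0), (1, 0), (1, -1), (0, -1), (0, -2), (0, -3), (0, -4)])
Fold: move[5]->L => RDLDDL (positions: [(0, 0), (1, 0), (1, -1), (0, -1), (0, -2), (0, -3), (-1, -3)])
Fold: move[3]->L => RDLLDL (positions: [(0, 0), (1, 0), (1, -1), (0, -1), (-1, -1), (-1, -2), (-2, -2)])

Answer: (0,0) (1,0) (1,-1) (0,-1) (-1,-1) (-1,-2) (-2,-2)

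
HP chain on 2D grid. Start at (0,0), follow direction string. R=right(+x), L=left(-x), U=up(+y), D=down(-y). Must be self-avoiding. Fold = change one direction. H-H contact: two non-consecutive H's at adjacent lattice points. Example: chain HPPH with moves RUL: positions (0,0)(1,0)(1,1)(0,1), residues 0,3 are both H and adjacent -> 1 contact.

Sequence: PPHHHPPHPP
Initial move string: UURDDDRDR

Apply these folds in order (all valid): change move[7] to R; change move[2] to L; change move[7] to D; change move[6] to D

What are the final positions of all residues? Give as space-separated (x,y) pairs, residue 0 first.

Initial moves: UURDDDRDR
Fold: move[7]->R => UURDDDRRR (positions: [(0, 0), (0, 1), (0, 2), (1, 2), (1, 1), (1, 0), (1, -1), (2, -1), (3, -1), (4, -1)])
Fold: move[2]->L => UULDDDRRR (positions: [(0, 0), (0, 1), (0, 2), (-1, 2), (-1, 1), (-1, 0), (-1, -1), (0, -1), (1, -1), (2, -1)])
Fold: move[7]->D => UULDDDRDR (positions: [(0, 0), (0, 1), (0, 2), (-1, 2), (-1, 1), (-1, 0), (-1, -1), (0, -1), (0, -2), (1, -2)])
Fold: move[6]->D => UULDDDDDR (positions: [(0, 0), (0, 1), (0, 2), (-1, 2), (-1, 1), (-1, 0), (-1, -1), (-1, -2), (-1, -3), (0, -3)])

Answer: (0,0) (0,1) (0,2) (-1,2) (-1,1) (-1,0) (-1,-1) (-1,-2) (-1,-3) (0,-3)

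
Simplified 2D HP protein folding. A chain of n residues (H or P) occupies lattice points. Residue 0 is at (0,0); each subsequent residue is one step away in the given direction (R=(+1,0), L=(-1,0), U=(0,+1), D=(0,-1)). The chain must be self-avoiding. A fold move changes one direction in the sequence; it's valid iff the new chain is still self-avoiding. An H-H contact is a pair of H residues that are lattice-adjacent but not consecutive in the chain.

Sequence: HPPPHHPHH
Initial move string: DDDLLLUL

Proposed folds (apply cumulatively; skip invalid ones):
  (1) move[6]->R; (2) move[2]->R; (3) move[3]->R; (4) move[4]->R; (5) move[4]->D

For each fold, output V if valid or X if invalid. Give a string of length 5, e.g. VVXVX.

Answer: XXXXV

Derivation:
Initial: DDDLLLUL -> [(0, 0), (0, -1), (0, -2), (0, -3), (-1, -3), (-2, -3), (-3, -3), (-3, -2), (-4, -2)]
Fold 1: move[6]->R => DDDLLLRL INVALID (collision), skipped
Fold 2: move[2]->R => DDRLLLUL INVALID (collision), skipped
Fold 3: move[3]->R => DDDRLLUL INVALID (collision), skipped
Fold 4: move[4]->R => DDDLRLUL INVALID (collision), skipped
Fold 5: move[4]->D => DDDLDLUL VALID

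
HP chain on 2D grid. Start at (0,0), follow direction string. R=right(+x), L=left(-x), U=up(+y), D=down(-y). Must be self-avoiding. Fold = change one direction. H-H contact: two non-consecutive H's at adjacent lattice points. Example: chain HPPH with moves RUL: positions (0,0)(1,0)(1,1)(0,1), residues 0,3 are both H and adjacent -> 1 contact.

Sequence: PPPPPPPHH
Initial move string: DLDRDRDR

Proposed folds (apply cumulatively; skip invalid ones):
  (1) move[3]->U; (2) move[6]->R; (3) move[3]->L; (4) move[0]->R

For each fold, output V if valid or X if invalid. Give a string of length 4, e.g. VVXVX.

Initial: DLDRDRDR -> [(0, 0), (0, -1), (-1, -1), (-1, -2), (0, -2), (0, -3), (1, -3), (1, -4), (2, -4)]
Fold 1: move[3]->U => DLDUDRDR INVALID (collision), skipped
Fold 2: move[6]->R => DLDRDRRR VALID
Fold 3: move[3]->L => DLDLDRRR VALID
Fold 4: move[0]->R => RLDLDRRR INVALID (collision), skipped

Answer: XVVX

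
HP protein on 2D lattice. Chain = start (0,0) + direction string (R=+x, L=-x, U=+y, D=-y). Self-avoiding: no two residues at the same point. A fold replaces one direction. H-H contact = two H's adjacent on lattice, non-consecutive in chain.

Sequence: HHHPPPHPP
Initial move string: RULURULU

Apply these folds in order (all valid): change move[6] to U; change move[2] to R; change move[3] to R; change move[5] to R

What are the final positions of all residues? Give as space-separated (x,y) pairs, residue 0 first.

Answer: (0,0) (1,0) (1,1) (2,1) (3,1) (4,1) (5,1) (5,2) (5,3)

Derivation:
Initial moves: RULURULU
Fold: move[6]->U => RULURUUU (positions: [(0, 0), (1, 0), (1, 1), (0, 1), (0, 2), (1, 2), (1, 3), (1, 4), (1, 5)])
Fold: move[2]->R => RURURUUU (positions: [(0, 0), (1, 0), (1, 1), (2, 1), (2, 2), (3, 2), (3, 3), (3, 4), (3, 5)])
Fold: move[3]->R => RURRRUUU (positions: [(0, 0), (1, 0), (1, 1), (2, 1), (3, 1), (4, 1), (4, 2), (4, 3), (4, 4)])
Fold: move[5]->R => RURRRRUU (positions: [(0, 0), (1, 0), (1, 1), (2, 1), (3, 1), (4, 1), (5, 1), (5, 2), (5, 3)])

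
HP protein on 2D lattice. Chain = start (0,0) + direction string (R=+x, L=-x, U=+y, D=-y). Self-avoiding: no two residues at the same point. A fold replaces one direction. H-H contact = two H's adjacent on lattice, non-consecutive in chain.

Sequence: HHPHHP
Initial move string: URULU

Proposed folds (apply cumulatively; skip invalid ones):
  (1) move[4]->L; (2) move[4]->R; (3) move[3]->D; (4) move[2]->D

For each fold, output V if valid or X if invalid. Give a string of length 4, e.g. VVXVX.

Initial: URULU -> [(0, 0), (0, 1), (1, 1), (1, 2), (0, 2), (0, 3)]
Fold 1: move[4]->L => URULL VALID
Fold 2: move[4]->R => URULR INVALID (collision), skipped
Fold 3: move[3]->D => URUDL INVALID (collision), skipped
Fold 4: move[2]->D => URDLL INVALID (collision), skipped

Answer: VXXX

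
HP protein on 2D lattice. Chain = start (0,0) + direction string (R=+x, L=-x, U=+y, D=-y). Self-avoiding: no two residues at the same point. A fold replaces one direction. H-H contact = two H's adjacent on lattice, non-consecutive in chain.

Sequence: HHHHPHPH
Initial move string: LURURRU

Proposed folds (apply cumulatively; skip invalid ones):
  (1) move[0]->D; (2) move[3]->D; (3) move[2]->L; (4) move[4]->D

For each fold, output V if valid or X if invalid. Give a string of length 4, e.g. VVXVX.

Answer: XXVX

Derivation:
Initial: LURURRU -> [(0, 0), (-1, 0), (-1, 1), (0, 1), (0, 2), (1, 2), (2, 2), (2, 3)]
Fold 1: move[0]->D => DURURRU INVALID (collision), skipped
Fold 2: move[3]->D => LURDRRU INVALID (collision), skipped
Fold 3: move[2]->L => LULURRU VALID
Fold 4: move[4]->D => LULUDRU INVALID (collision), skipped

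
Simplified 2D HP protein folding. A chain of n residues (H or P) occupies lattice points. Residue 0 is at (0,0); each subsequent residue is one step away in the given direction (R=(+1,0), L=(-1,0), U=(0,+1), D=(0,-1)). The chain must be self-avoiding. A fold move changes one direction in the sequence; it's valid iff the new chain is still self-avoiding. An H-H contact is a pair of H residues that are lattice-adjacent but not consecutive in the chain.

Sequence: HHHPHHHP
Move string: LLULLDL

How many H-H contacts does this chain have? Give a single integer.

Answer: 0

Derivation:
Positions: [(0, 0), (-1, 0), (-2, 0), (-2, 1), (-3, 1), (-4, 1), (-4, 0), (-5, 0)]
No H-H contacts found.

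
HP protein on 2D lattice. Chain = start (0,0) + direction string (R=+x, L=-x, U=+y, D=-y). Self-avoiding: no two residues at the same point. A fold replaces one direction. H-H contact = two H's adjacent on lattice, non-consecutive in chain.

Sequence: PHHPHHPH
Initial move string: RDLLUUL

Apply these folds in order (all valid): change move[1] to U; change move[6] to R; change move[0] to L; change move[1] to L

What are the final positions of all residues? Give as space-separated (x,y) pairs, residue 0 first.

Answer: (0,0) (-1,0) (-2,0) (-3,0) (-4,0) (-4,1) (-4,2) (-3,2)

Derivation:
Initial moves: RDLLUUL
Fold: move[1]->U => RULLUUL (positions: [(0, 0), (1, 0), (1, 1), (0, 1), (-1, 1), (-1, 2), (-1, 3), (-2, 3)])
Fold: move[6]->R => RULLUUR (positions: [(0, 0), (1, 0), (1, 1), (0, 1), (-1, 1), (-1, 2), (-1, 3), (0, 3)])
Fold: move[0]->L => LULLUUR (positions: [(0, 0), (-1, 0), (-1, 1), (-2, 1), (-3, 1), (-3, 2), (-3, 3), (-2, 3)])
Fold: move[1]->L => LLLLUUR (positions: [(0, 0), (-1, 0), (-2, 0), (-3, 0), (-4, 0), (-4, 1), (-4, 2), (-3, 2)])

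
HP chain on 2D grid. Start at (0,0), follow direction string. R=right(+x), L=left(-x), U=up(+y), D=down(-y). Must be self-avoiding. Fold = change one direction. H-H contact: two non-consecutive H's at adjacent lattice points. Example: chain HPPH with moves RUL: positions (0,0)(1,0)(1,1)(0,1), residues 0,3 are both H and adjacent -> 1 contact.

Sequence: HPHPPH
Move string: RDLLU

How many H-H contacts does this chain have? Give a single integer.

Answer: 1

Derivation:
Positions: [(0, 0), (1, 0), (1, -1), (0, -1), (-1, -1), (-1, 0)]
H-H contact: residue 0 @(0,0) - residue 5 @(-1, 0)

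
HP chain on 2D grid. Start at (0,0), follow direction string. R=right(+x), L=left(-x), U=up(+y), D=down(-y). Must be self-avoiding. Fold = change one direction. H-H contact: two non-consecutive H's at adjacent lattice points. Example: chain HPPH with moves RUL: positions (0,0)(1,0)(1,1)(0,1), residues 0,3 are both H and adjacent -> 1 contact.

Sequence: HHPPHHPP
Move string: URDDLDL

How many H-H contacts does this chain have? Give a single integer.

Answer: 1

Derivation:
Positions: [(0, 0), (0, 1), (1, 1), (1, 0), (1, -1), (0, -1), (0, -2), (-1, -2)]
H-H contact: residue 0 @(0,0) - residue 5 @(0, -1)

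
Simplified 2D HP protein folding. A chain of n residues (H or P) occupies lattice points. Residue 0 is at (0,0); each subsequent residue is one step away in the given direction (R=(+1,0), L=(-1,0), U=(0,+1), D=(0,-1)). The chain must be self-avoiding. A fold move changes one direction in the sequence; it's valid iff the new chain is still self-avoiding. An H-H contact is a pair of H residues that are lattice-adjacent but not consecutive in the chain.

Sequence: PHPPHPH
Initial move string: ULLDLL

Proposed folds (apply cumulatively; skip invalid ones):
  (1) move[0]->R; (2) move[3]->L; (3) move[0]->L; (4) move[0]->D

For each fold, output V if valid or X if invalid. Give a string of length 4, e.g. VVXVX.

Answer: XVVV

Derivation:
Initial: ULLDLL -> [(0, 0), (0, 1), (-1, 1), (-2, 1), (-2, 0), (-3, 0), (-4, 0)]
Fold 1: move[0]->R => RLLDLL INVALID (collision), skipped
Fold 2: move[3]->L => ULLLLL VALID
Fold 3: move[0]->L => LLLLLL VALID
Fold 4: move[0]->D => DLLLLL VALID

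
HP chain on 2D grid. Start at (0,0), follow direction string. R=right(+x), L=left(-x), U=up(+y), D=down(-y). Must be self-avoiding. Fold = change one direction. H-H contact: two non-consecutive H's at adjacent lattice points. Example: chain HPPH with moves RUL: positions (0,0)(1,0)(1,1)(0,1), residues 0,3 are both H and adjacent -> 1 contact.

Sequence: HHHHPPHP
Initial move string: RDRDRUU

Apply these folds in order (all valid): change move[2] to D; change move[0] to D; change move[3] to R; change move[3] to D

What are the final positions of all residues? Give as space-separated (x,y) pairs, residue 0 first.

Answer: (0,0) (0,-1) (0,-2) (0,-3) (0,-4) (1,-4) (1,-3) (1,-2)

Derivation:
Initial moves: RDRDRUU
Fold: move[2]->D => RDDDRUU (positions: [(0, 0), (1, 0), (1, -1), (1, -2), (1, -3), (2, -3), (2, -2), (2, -1)])
Fold: move[0]->D => DDDDRUU (positions: [(0, 0), (0, -1), (0, -2), (0, -3), (0, -4), (1, -4), (1, -3), (1, -2)])
Fold: move[3]->R => DDDRRUU (positions: [(0, 0), (0, -1), (0, -2), (0, -3), (1, -3), (2, -3), (2, -2), (2, -1)])
Fold: move[3]->D => DDDDRUU (positions: [(0, 0), (0, -1), (0, -2), (0, -3), (0, -4), (1, -4), (1, -3), (1, -2)])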